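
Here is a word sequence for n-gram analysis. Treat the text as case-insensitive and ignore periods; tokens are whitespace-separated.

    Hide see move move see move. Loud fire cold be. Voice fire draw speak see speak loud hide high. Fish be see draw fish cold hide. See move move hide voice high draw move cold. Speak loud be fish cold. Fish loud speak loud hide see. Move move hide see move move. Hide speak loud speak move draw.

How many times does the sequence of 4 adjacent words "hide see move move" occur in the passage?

Scanning the 55 overlapping 4-gram windows for "hide see move move":
  position 1–4: hide see move move
  position 26–29: hide see move move
  position 45–48: hide see move move
  position 49–52: hide see move move

4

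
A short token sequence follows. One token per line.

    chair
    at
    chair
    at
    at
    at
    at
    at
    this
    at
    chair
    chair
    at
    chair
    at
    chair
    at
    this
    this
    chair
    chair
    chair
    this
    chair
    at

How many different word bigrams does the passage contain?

9

25 tokens → 24 bigram windows in total.
Repeated bigrams (each contributes count−1 duplicates):
  chair at: 6
  at at: 4
  at chair: 4
  chair chair: 3
  at this: 2
  this chair: 2
15 duplicate windows → 24 − 15 = 9 distinct.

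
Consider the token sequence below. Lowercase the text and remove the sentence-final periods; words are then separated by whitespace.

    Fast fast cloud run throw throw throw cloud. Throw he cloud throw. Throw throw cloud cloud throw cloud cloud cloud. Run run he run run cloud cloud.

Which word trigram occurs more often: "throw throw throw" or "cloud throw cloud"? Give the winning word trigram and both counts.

"throw throw throw": 2 occurrences
"cloud throw cloud": 1 occurrence

"throw throw throw" (2 vs 1)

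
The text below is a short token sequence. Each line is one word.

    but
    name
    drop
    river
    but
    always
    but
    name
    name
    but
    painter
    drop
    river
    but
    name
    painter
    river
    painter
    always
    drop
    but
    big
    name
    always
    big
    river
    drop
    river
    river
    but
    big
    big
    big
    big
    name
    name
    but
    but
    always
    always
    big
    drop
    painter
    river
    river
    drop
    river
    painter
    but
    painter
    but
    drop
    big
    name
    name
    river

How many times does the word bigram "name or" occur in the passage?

Scanning the 55 overlapping bigram windows for "name or":
  (none found)

0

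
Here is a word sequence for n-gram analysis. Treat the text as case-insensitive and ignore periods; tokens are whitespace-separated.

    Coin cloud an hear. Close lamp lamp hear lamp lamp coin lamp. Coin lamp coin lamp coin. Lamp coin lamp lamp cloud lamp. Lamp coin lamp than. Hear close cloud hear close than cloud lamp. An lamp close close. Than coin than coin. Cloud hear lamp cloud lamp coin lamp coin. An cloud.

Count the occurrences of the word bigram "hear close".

Scanning the 52 overlapping bigram windows for "hear close":
  position 4–5: hear close
  position 28–29: hear close
  position 31–32: hear close

3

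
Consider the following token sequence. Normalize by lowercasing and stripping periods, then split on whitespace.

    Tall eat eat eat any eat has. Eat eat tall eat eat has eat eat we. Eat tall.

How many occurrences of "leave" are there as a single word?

Scanning the 18 tokens for "leave":
  (none found)

0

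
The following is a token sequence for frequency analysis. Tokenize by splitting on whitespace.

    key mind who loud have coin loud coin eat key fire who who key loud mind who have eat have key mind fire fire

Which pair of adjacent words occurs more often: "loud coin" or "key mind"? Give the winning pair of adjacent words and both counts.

"loud coin": 1 occurrence
"key mind": 2 occurrences

"key mind" (2 vs 1)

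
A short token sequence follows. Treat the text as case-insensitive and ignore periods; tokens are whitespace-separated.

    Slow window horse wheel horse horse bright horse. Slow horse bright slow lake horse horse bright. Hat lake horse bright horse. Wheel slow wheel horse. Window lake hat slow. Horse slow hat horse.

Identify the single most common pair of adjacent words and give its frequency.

"horse bright", 4 times

Bigram frequencies (highest first):
  horse bright: 4
  horse wheel: 2
  wheel horse: 2
  horse horse: 2
  bright horse: 2
  horse slow: 2
  … (16 more, each ≤ 2)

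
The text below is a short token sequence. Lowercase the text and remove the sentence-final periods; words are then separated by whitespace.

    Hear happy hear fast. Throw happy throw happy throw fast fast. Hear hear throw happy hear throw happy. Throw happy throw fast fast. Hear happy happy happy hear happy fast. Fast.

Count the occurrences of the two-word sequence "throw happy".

5

Scanning the 30 overlapping bigram windows for "throw happy":
  position 5–6: throw happy
  position 7–8: throw happy
  position 14–15: throw happy
  position 17–18: throw happy
  position 19–20: throw happy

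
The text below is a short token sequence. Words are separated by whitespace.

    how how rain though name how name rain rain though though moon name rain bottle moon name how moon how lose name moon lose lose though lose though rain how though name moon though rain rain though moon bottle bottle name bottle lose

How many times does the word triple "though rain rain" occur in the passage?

Scanning the 41 overlapping trigram windows for "though rain rain":
  position 34–36: though rain rain

1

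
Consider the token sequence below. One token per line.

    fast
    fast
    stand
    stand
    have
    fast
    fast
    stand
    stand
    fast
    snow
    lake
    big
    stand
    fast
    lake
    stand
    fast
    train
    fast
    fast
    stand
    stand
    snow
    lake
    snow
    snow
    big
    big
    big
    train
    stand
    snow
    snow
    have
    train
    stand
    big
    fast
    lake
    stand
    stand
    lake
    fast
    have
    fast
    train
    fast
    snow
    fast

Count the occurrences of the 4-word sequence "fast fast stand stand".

3

Scanning the 47 overlapping 4-gram windows for "fast fast stand stand":
  position 1–4: fast fast stand stand
  position 6–9: fast fast stand stand
  position 20–23: fast fast stand stand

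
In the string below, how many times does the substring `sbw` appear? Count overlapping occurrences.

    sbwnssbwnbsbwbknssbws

4

Sliding a length-3 window over the 21 characters (19 positions):
  position 1–3: sbw
  position 6–8: sbw
  position 11–13: sbw
  position 18–20: sbw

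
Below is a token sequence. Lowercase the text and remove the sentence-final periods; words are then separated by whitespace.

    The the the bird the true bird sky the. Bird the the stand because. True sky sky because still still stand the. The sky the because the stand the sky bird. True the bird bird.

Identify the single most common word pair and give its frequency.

"the the", 4 times

Bigram frequencies (highest first):
  the the: 4
  the bird: 3
  bird the: 2
  sky the: 2
  the stand: 2
  stand the: 2
  … (18 more, each ≤ 2)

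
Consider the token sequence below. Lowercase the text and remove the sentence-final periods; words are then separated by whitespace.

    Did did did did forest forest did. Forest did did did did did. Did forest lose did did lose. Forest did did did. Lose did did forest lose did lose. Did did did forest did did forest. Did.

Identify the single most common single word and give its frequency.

"did", 25 times

Unigram frequencies (highest first):
  did: 25
  forest: 8
  lose: 5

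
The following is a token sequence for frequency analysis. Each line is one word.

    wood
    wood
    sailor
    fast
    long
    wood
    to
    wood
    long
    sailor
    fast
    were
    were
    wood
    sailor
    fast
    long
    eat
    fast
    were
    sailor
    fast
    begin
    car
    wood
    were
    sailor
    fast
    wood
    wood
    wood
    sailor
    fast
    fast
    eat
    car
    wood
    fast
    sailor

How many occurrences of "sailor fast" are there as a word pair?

Scanning the 38 overlapping bigram windows for "sailor fast":
  position 3–4: sailor fast
  position 10–11: sailor fast
  position 15–16: sailor fast
  position 21–22: sailor fast
  position 27–28: sailor fast
  position 32–33: sailor fast

6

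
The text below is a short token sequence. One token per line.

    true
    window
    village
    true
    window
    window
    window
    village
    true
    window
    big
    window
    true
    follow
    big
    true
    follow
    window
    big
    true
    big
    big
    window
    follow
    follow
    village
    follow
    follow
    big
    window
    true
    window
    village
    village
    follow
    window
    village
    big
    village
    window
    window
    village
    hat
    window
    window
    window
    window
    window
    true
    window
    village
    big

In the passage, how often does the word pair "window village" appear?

Scanning the 51 overlapping bigram windows for "window village":
  position 2–3: window village
  position 7–8: window village
  position 32–33: window village
  position 36–37: window village
  position 41–42: window village
  position 50–51: window village

6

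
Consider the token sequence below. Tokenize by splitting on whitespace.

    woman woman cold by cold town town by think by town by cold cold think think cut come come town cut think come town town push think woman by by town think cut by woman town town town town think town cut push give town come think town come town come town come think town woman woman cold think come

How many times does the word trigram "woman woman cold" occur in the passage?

2

Scanning the 58 overlapping trigram windows for "woman woman cold":
  position 1–3: woman woman cold
  position 56–58: woman woman cold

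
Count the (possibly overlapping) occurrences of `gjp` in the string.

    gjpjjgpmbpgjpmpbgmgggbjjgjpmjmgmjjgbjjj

Sliding a length-3 window over the 39 characters (37 positions):
  position 1–3: gjp
  position 11–13: gjp
  position 25–27: gjp

3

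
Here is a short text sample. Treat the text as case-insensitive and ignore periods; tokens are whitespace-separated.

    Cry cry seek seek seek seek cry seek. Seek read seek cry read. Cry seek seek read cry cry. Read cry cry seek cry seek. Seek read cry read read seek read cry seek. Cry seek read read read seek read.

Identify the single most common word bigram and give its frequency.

"cry seek", 7 times

Bigram frequencies (highest first):
  cry seek: 7
  seek seek: 6
  seek read: 6
  read cry: 5
  seek cry: 4
  cry cry: 3
  … (3 more, each ≤ 3)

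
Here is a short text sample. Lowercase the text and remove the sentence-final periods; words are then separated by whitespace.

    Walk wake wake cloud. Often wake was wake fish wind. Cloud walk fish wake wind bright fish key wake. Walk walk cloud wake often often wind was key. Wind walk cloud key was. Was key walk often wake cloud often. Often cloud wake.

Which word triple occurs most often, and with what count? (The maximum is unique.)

"wake cloud often", 2 times

Trigram frequencies (highest first):
  wake cloud often: 2
  walk wake wake: 1
  wake wake cloud: 1
  cloud often wake: 1
  often wake was: 1
  wake was wake: 1
  … (34 more, each ≤ 1)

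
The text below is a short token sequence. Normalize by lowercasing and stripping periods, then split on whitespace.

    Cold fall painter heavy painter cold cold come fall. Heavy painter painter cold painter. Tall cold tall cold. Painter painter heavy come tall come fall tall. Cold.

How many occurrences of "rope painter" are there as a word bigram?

0

Scanning the 26 overlapping bigram windows for "rope painter":
  (none found)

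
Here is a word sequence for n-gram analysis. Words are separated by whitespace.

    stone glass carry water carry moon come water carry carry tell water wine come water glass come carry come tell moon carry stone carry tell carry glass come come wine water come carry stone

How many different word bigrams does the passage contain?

34 tokens → 33 bigram windows in total.
Repeated bigrams (each contributes count−1 duplicates):
  carry stone: 2
  carry tell: 2
  come carry: 2
  come water: 2
  glass come: 2
  water carry: 2
6 duplicate windows → 33 − 6 = 27 distinct.

27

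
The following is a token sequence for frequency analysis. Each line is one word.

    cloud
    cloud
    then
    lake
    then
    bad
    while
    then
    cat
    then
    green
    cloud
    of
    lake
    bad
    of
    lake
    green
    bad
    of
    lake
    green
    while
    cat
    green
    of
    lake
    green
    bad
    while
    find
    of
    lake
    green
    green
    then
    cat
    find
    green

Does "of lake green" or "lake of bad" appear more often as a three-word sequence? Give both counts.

"of lake green": 4 occurrences
"lake of bad": 0 occurrences

"of lake green" (4 vs 0)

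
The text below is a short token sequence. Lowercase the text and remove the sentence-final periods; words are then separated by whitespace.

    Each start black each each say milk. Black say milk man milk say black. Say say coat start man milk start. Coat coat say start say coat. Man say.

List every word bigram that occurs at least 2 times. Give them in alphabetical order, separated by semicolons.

Bigram counts meeting the condition (at least 2 times):
  black say: 2
  man milk: 2
  say coat: 2
  say milk: 2

black say; man milk; say coat; say milk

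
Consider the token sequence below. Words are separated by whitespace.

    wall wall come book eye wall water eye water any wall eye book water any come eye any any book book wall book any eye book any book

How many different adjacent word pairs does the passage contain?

23

28 tokens → 27 bigram windows in total.
Repeated bigrams (each contributes count−1 duplicates):
  any book: 2
  book any: 2
  eye book: 2
  water any: 2
4 duplicate windows → 27 − 4 = 23 distinct.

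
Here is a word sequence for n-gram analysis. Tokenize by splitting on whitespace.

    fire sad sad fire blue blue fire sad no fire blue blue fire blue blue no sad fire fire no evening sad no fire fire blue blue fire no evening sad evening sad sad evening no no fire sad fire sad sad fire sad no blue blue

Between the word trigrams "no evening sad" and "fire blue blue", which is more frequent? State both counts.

"fire blue blue" (4 vs 2)

"no evening sad": 2 occurrences
"fire blue blue": 4 occurrences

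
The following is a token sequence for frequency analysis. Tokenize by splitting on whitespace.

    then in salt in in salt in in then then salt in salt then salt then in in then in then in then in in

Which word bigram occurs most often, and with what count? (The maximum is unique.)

Bigram frequencies (highest first):
  then in: 5
  in in: 4
  in then: 4
  in salt: 3
  salt in: 3
  then salt: 2
  … (2 more, each ≤ 2)

"then in", 5 times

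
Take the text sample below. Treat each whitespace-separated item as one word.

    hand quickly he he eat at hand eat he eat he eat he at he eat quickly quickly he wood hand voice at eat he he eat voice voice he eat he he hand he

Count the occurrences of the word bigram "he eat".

Scanning the 34 overlapping bigram windows for "he eat":
  position 4–5: he eat
  position 9–10: he eat
  position 11–12: he eat
  position 15–16: he eat
  position 26–27: he eat
  position 30–31: he eat

6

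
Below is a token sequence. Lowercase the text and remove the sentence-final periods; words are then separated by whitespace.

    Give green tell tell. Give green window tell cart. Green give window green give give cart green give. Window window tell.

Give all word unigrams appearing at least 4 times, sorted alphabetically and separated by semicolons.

Unigram counts meeting the condition (at least 4 times):
  give: 6
  green: 5
  tell: 4
  window: 4

give; green; tell; window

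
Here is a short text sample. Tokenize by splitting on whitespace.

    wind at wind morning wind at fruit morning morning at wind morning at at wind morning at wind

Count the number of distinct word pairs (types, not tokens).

18 tokens → 17 bigram windows in total.
Repeated bigrams (each contributes count−1 duplicates):
  at wind: 4
  morning at: 3
  wind morning: 3
  wind at: 2
8 duplicate windows → 17 − 8 = 9 distinct.

9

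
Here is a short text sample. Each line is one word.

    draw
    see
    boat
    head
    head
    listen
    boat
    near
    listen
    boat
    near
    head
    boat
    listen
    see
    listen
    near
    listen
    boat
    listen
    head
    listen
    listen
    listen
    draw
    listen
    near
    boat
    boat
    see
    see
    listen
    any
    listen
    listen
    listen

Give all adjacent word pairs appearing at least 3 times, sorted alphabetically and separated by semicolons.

listen boat; listen listen

Bigram counts meeting the condition (at least 3 times):
  listen boat: 3
  listen listen: 4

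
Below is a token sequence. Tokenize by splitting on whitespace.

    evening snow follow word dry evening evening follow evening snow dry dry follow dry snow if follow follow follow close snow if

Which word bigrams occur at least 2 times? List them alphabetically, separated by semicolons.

Bigram counts meeting the condition (at least 2 times):
  evening snow: 2
  follow follow: 2
  snow if: 2

evening snow; follow follow; snow if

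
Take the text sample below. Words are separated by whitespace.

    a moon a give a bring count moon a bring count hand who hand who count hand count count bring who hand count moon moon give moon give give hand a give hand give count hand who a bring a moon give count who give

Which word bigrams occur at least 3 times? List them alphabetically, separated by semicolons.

Bigram counts meeting the condition (at least 3 times):
  a bring: 3
  count hand: 3
  hand who: 3
  moon give: 3

a bring; count hand; hand who; moon give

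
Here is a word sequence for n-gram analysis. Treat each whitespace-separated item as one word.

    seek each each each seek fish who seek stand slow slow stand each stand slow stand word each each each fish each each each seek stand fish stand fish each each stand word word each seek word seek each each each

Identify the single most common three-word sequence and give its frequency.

"each each each", 4 times

Trigram frequencies (highest first):
  each each each: 4
  seek each each: 2
  each each seek: 2
  fish each each: 2
  each seek fish: 1
  seek fish who: 1
  … (27 more, each ≤ 1)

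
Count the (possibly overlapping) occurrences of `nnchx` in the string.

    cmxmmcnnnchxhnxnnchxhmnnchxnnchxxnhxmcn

Sliding a length-5 window over the 39 characters (35 positions):
  position 8–12: nnchx
  position 16–20: nnchx
  position 23–27: nnchx
  position 28–32: nnchx

4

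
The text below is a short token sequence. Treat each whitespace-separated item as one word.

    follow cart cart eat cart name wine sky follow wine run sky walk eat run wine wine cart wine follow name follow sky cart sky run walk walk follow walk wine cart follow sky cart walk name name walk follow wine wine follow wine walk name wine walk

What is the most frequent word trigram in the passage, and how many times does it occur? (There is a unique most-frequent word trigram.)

"follow sky cart", 2 times

Trigram frequencies (highest first):
  follow sky cart: 2
  follow cart cart: 1
  cart cart eat: 1
  cart eat cart: 1
  eat cart name: 1
  cart name wine: 1
  … (39 more, each ≤ 1)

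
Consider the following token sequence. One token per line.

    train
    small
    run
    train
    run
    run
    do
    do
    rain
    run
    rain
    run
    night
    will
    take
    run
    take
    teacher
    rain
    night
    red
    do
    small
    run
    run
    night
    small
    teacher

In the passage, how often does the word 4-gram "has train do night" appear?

Scanning the 25 overlapping 4-gram windows for "has train do night":
  (none found)

0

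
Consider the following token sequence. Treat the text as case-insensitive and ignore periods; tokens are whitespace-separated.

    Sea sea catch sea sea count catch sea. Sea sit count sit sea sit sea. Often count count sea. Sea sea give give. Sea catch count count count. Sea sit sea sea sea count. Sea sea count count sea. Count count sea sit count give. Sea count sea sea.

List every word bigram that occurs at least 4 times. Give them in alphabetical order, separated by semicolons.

Bigram counts meeting the condition (at least 4 times):
  count count: 5
  count sea: 6
  sea count: 5
  sea sea: 9
  sea sit: 4

count count; count sea; sea count; sea sea; sea sit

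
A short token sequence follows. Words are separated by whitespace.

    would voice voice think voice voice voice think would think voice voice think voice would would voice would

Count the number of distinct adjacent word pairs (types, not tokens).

18 tokens → 17 bigram windows in total.
Repeated bigrams (each contributes count−1 duplicates):
  voice voice: 4
  think voice: 3
  voice think: 3
  voice would: 2
  would voice: 2
9 duplicate windows → 17 − 9 = 8 distinct.

8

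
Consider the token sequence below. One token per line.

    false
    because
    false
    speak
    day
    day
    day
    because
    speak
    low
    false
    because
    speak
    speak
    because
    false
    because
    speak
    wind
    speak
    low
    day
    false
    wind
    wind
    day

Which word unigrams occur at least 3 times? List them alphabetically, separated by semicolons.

Unigram counts meeting the condition (at least 3 times):
  because: 5
  day: 5
  false: 5
  speak: 6
  wind: 3

because; day; false; speak; wind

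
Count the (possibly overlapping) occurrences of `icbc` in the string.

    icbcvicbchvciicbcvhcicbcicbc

Sliding a length-4 window over the 28 characters (25 positions):
  position 1–4: icbc
  position 6–9: icbc
  position 14–17: icbc
  position 21–24: icbc
  position 25–28: icbc

5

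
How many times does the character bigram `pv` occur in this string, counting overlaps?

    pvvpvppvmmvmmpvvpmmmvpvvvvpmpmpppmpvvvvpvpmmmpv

Sliding a length-2 window over the 47 characters (46 positions):
  position 1–2: pv
  position 4–5: pv
  position 7–8: pv
  position 14–15: pv
  position 22–23: pv
  position 35–36: pv
  position 40–41: pv
  position 46–47: pv

8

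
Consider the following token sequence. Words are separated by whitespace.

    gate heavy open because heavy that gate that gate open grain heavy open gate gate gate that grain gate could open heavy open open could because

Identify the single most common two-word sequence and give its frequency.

Bigram frequencies (highest first):
  heavy open: 3
  that gate: 2
  gate that: 2
  gate gate: 2
  gate heavy: 1
  open because: 1
  … (14 more, each ≤ 1)

"heavy open", 3 times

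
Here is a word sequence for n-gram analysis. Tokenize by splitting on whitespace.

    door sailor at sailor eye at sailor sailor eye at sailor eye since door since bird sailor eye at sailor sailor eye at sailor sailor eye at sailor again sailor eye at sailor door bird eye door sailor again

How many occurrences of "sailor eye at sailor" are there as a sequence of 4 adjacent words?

Scanning the 36 overlapping 4-gram windows for "sailor eye at sailor":
  position 4–7: sailor eye at sailor
  position 8–11: sailor eye at sailor
  position 17–20: sailor eye at sailor
  position 21–24: sailor eye at sailor
  position 25–28: sailor eye at sailor
  position 30–33: sailor eye at sailor

6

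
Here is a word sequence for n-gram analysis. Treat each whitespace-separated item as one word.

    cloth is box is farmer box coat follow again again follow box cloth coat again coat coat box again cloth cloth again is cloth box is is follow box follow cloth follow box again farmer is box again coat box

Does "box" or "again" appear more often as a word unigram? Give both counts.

"box" (9 vs 7)

"box": 9 occurrences
"again": 7 occurrences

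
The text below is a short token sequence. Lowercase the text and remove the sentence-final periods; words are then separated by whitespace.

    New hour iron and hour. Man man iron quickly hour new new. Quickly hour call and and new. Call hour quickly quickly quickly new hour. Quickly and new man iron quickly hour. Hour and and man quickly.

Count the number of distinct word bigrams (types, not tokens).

27

37 tokens → 36 bigram windows in total.
Repeated bigrams (each contributes count−1 duplicates):
  quickly hour: 3
  and and: 2
  and new: 2
  hour quickly: 2
  iron quickly: 2
  man iron: 2
  new hour: 2
  quickly quickly: 2
9 duplicate windows → 36 − 9 = 27 distinct.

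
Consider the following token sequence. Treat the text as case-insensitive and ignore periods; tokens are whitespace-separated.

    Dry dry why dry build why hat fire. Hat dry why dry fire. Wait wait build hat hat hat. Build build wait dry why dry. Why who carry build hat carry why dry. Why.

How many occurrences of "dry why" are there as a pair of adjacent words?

Scanning the 33 overlapping bigram windows for "dry why":
  position 2–3: dry why
  position 10–11: dry why
  position 23–24: dry why
  position 25–26: dry why
  position 33–34: dry why

5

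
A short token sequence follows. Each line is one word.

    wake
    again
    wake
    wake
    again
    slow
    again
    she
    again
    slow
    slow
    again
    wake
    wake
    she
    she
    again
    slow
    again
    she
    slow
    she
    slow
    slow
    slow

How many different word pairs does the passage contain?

12

25 tokens → 24 bigram windows in total.
Repeated bigrams (each contributes count−1 duplicates):
  again slow: 3
  slow again: 3
  slow slow: 3
  again she: 2
  again wake: 2
  she again: 2
  she slow: 2
  wake again: 2
  … (1 more repeated)
12 duplicate windows → 24 − 12 = 12 distinct.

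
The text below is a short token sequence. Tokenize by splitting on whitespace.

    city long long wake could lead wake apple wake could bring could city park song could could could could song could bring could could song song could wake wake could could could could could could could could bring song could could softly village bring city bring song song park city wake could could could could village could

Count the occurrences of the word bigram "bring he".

Scanning the 56 overlapping bigram windows for "bring he":
  (none found)

0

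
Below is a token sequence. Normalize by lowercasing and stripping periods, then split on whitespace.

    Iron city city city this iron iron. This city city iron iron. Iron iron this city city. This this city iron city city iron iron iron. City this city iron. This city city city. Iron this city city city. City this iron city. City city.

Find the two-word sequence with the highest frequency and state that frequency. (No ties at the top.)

"city city", 12 times

Bigram frequencies (highest first):
  city city: 12
  iron iron: 6
  this city: 6
  city iron: 5
  iron city: 4
  city this: 4
  … (3 more, each ≤ 4)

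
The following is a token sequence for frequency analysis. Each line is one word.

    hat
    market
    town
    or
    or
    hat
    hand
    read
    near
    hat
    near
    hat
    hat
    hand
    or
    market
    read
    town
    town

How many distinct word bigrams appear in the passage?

16

19 tokens → 18 bigram windows in total.
Repeated bigrams (each contributes count−1 duplicates):
  hat hand: 2
  near hat: 2
2 duplicate windows → 18 − 2 = 16 distinct.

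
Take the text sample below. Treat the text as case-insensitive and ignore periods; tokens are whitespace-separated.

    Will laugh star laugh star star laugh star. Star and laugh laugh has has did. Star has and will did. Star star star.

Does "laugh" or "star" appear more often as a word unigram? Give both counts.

"laugh": 5 occurrences
"star": 9 occurrences

"star" (9 vs 5)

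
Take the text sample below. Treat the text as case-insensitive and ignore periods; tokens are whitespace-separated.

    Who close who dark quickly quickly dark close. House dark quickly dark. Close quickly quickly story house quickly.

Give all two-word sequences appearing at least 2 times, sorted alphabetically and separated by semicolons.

Bigram counts meeting the condition (at least 2 times):
  dark close: 2
  dark quickly: 2
  quickly dark: 2
  quickly quickly: 2

dark close; dark quickly; quickly dark; quickly quickly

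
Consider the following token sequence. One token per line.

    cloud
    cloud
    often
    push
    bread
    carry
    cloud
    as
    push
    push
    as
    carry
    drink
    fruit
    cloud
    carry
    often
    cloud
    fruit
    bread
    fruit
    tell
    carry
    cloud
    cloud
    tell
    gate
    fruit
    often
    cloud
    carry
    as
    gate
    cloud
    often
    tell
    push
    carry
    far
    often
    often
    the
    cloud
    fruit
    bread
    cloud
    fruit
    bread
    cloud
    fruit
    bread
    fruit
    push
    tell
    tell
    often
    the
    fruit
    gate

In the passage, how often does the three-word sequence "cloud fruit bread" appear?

Scanning the 57 overlapping trigram windows for "cloud fruit bread":
  position 18–20: cloud fruit bread
  position 43–45: cloud fruit bread
  position 46–48: cloud fruit bread
  position 49–51: cloud fruit bread

4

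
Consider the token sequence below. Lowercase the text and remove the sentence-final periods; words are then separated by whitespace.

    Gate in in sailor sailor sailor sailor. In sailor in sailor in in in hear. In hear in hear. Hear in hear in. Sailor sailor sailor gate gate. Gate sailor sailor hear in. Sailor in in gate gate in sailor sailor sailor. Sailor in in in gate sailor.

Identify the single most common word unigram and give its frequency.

Unigram frequencies (highest first):
  in: 18
  sailor: 17
  gate: 7
  hear: 6

"in", 18 times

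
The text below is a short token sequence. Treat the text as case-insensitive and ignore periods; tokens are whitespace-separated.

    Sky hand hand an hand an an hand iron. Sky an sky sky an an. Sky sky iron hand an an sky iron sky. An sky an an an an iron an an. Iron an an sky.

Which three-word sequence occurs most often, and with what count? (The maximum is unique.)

"an an sky", 3 times

Trigram frequencies (highest first):
  an an sky: 3
  hand an an: 2
  iron sky an: 2
  sky an sky: 2
  an sky sky: 2
  sky an an: 2
  … (18 more, each ≤ 2)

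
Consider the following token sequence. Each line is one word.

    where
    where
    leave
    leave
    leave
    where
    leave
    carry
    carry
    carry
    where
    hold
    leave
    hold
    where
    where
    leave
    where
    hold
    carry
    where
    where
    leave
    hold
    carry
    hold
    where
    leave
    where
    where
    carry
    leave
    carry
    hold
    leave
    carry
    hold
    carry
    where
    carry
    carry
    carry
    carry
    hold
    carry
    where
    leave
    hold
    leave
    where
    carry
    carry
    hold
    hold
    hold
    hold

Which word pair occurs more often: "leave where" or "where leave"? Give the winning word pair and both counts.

"leave where": 4 occurrences
"where leave": 6 occurrences

"where leave" (6 vs 4)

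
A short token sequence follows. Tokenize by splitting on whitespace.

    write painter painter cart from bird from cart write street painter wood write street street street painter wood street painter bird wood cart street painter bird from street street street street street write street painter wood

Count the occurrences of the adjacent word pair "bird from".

2

Scanning the 35 overlapping bigram windows for "bird from":
  position 6–7: bird from
  position 26–27: bird from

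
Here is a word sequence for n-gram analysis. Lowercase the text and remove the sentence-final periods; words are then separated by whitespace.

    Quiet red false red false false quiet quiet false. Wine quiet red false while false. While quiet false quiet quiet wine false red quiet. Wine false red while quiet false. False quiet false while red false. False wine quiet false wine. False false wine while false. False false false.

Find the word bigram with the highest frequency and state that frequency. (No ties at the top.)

"false false", 7 times

Bigram frequencies (highest first):
  false false: 7
  quiet false: 5
  red false: 4
  false wine: 4
  false red: 3
  false quiet: 3
  … (12 more, each ≤ 3)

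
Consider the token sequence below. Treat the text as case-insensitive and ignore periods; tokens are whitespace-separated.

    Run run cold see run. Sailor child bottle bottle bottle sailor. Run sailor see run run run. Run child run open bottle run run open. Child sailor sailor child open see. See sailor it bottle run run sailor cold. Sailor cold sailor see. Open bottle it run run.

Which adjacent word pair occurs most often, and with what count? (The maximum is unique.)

"run run", 7 times

Bigram frequencies (highest first):
  run run: 7
  run sailor: 3
  see run: 2
  sailor child: 2
  bottle bottle: 2
  sailor see: 2
  … (24 more, each ≤ 2)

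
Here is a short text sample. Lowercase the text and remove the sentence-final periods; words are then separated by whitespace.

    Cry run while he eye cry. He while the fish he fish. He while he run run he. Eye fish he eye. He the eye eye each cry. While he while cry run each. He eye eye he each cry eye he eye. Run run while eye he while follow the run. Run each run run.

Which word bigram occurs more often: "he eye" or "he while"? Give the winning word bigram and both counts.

"he eye": 5 occurrences
"he while": 4 occurrences

"he eye" (5 vs 4)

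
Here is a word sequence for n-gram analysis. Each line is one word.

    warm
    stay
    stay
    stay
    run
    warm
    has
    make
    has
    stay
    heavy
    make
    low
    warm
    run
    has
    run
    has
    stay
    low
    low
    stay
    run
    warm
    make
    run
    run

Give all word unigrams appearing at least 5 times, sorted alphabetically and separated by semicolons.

run; stay

Unigram counts meeting the condition (at least 5 times):
  run: 6
  stay: 6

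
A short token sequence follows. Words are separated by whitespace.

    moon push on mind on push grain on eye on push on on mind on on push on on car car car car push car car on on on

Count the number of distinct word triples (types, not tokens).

23

29 tokens → 27 trigram windows in total.
Repeated trigrams (each contributes count−1 duplicates):
  car car car: 2
  on mind on: 2
  on push on: 2
  push on on: 2
4 duplicate windows → 27 − 4 = 23 distinct.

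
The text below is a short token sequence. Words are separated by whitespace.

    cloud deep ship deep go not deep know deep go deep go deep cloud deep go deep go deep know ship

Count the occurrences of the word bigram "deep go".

5

Scanning the 20 overlapping bigram windows for "deep go":
  position 4–5: deep go
  position 9–10: deep go
  position 11–12: deep go
  position 15–16: deep go
  position 17–18: deep go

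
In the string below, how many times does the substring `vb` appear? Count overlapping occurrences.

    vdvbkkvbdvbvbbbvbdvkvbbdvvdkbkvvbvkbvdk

Sliding a length-2 window over the 39 characters (38 positions):
  position 3–4: vb
  position 7–8: vb
  position 10–11: vb
  position 12–13: vb
  position 16–17: vb
  position 21–22: vb
  position 32–33: vb

7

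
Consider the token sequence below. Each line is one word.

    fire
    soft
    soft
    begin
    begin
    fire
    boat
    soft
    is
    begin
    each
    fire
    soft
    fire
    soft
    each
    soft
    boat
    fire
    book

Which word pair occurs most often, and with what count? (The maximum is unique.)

Bigram frequencies (highest first):
  fire soft: 3
  soft soft: 1
  soft begin: 1
  begin begin: 1
  begin fire: 1
  fire boat: 1
  … (11 more, each ≤ 1)

"fire soft", 3 times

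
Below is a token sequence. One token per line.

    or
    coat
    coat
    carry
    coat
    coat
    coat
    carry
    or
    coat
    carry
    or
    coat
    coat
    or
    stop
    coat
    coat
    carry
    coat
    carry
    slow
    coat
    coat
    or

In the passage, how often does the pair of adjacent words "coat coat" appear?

6

Scanning the 24 overlapping bigram windows for "coat coat":
  position 2–3: coat coat
  position 5–6: coat coat
  position 6–7: coat coat
  position 13–14: coat coat
  position 17–18: coat coat
  position 23–24: coat coat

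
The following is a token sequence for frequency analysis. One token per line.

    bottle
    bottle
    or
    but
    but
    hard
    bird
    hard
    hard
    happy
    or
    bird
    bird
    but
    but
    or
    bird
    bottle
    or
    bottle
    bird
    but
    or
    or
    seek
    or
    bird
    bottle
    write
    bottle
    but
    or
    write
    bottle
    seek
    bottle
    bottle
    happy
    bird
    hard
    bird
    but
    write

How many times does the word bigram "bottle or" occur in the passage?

2

Scanning the 42 overlapping bigram windows for "bottle or":
  position 2–3: bottle or
  position 18–19: bottle or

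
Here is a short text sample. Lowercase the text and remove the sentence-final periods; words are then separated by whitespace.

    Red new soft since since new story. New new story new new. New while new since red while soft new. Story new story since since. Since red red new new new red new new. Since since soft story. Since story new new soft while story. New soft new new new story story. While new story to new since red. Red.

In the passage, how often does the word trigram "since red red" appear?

Scanning the 58 overlapping trigram windows for "since red red":
  position 26–28: since red red
  position 58–60: since red red

2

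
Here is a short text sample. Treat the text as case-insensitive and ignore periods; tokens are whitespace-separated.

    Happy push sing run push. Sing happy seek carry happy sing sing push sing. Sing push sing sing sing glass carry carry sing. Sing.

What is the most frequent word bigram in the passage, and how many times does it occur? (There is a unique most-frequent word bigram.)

"sing sing", 5 times

Bigram frequencies (highest first):
  sing sing: 5
  push sing: 4
  sing push: 2
  happy push: 1
  sing run: 1
  run push: 1
  … (9 more, each ≤ 1)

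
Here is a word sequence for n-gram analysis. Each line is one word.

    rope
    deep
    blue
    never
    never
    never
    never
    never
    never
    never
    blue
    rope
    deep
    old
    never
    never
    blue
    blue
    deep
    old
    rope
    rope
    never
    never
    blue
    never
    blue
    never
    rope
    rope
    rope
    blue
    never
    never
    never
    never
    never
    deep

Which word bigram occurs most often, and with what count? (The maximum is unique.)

Bigram frequencies (highest first):
  never never: 12
  blue never: 4
  never blue: 4
  rope rope: 3
  rope deep: 2
  deep old: 2
  … (10 more, each ≤ 1)

"never never", 12 times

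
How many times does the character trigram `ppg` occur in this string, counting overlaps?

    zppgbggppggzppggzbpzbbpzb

3

Sliding a length-3 window over the 25 characters (23 positions):
  position 2–4: ppg
  position 8–10: ppg
  position 13–15: ppg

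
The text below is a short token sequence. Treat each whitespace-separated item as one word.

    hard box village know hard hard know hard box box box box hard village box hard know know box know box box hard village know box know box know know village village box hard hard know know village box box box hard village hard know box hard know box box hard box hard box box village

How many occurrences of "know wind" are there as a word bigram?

Scanning the 55 overlapping bigram windows for "know wind":
  (none found)

0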